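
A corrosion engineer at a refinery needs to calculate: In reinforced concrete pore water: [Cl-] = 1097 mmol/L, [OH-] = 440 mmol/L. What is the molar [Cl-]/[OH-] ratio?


Threshold parameter = [Cl-] / [OH-] (molar basis; both in mmol/L, so units cancel)
Ratio = 1097 / 440 = 2.49

2.49


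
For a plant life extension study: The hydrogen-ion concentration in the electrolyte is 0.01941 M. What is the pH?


pH = −log10[H+]
pH = −log10(0.01941) = 1.71

1.71


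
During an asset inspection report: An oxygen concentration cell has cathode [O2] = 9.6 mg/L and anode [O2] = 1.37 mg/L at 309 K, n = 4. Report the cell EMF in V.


Apply the Nernst concentration-cell relation: E = (RT/nF)*ln(C_cathode/C_anode)
RT/nF = 8.314*309/(4*96485) = 0.00665654 V
ln(9.6/1.37) = 1.94695
E = 0.00665654 * 1.94695 = 0.01296 V

0.01296 V


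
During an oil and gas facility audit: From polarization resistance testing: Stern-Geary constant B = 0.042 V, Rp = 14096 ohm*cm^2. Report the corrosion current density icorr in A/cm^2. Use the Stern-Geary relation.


Apply the Stern-Geary relation: icorr = B / Rp
icorr = 0.042 / 14096 = 2.98×10^-6 A/cm^2

2.98×10^-6 A/cm^2


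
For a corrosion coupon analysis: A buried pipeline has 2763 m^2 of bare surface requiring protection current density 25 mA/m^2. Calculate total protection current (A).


I = area * current density, then convert mA → A (÷1000)
I = 2763 * 25 / 1000 = 69.08 A

69.08 A


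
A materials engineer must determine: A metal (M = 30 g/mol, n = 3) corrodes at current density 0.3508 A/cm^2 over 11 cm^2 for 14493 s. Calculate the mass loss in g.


Apply Faraday's law: m = i*A*t*M / (n*F)
Total charge passed Q = i*A*t = 0.3508*11*14493 = 55925.5884 C
m = Q*M/(n*F) = 55925.5884*30/(3*96485) = 5.7963 g

5.7963 g


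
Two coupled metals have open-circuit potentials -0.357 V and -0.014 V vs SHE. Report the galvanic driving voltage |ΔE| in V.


Driving voltage is the absolute potential difference.
|ΔE| = |-0.357 − (-0.014)| = 0.343 V

0.343 V


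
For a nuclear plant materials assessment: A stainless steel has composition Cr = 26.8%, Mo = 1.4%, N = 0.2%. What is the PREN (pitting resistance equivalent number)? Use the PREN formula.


Apply the PREN formula: PREN = Cr + 3.3*Mo + 16*N
PREN = 26.8 + 3.3*1.4 + 16*0.2
PREN = 26.8 + 4.62 + 3.2 = 34.62

34.62


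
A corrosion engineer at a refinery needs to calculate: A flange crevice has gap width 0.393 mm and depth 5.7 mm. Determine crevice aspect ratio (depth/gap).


Aspect ratio = depth / gap
Ratio = 5.7 / 0.393 = 14.5

14.5


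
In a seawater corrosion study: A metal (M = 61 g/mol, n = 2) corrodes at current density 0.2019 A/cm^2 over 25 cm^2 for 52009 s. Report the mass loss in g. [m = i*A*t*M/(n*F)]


Apply Faraday's law: m = i*A*t*M / (n*F)
Total charge passed Q = i*A*t = 0.2019*25*52009 = 262515.4275 C
m = Q*M/(n*F) = 262515.4275*61/(2*96485) = 82.9841 g

82.9841 g


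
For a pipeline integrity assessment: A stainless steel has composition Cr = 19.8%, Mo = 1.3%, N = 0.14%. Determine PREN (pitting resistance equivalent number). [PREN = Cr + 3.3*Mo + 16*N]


Apply the PREN formula: PREN = Cr + 3.3*Mo + 16*N
PREN = 19.8 + 3.3*1.3 + 16*0.14
PREN = 19.8 + 4.29 + 2.24 = 26.33

26.33


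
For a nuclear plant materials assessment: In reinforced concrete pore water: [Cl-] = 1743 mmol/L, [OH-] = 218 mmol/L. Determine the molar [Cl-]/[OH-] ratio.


Threshold parameter = [Cl-] / [OH-] (molar basis; both in mmol/L, so units cancel)
Ratio = 1743 / 218 = 8.0

8.0


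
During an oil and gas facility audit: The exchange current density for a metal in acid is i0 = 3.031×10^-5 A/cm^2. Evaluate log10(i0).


i0 = 3.031×10^-5 A/cm^2
log10(i0) = -4.518

-4.518


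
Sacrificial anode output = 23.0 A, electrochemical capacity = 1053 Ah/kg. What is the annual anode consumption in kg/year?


Annual consumption = current * hours per year / capacity
Rate = 23.0 * 8760 / 1053 = 191.3 kg/year

191.3 kg/year


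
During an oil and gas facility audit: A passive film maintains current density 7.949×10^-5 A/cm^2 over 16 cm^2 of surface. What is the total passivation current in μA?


I = i_pass * A, then convert A → μA (×10^6)
I = 7.949×10^-5 * 16 * 10^6 = 1271.84 μA

1271.84 μA


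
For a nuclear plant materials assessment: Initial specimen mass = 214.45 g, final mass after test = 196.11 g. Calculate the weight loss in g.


Weight loss = initial − final
WL = 214.45 − 196.11 = 18.34 g

18.34 g


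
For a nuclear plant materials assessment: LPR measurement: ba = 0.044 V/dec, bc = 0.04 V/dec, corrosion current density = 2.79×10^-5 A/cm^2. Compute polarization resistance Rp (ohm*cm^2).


Apply the Stern-Geary equation: Rp = ba*bc / (2.303*icorr*(ba+bc))
ba*bc = 0.044*0.04 = 0.00176
ba+bc = 0.084; 2.303*icorr*(ba+bc) = 2.303*2.79×10^-5*0.084 = 5.3973108×10^-6
Rp = 0.00176 / 5.3973108×10^-6 = 326.1 ohm*cm^2

326.1 ohm*cm^2


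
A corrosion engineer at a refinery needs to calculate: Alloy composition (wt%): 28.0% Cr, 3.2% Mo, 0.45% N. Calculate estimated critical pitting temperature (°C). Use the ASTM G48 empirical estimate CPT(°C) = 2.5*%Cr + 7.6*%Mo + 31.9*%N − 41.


Apply the ASTM G48 empirical CPT estimate: CPT(°C) = 2.5*%Cr + 7.6*%Mo + 31.9*%N − 41
2.5*28.0 = 70; 7.6*3.2 = 24.32; 31.9*0.45 = 14.355
CPT = 70 + 24.32 + 14.355 − 41 = 67.675 °C
Rounded to 0.1 °C: CPT ≈ 67.7 °C

67.7 °C


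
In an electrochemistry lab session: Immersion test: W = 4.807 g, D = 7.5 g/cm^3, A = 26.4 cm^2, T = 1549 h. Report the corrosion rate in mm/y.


Apply the mm/y weight-loss relation: CR = 87600 * W / (D * A * T)
Numerator: 87600 * 4.807 = 421093.2
Denominator: 7.5 * 26.4 * 1549 = 306702.0
CR = 421093.2 / 306702.0 = 1.373 mm/y

1.373 mm/y


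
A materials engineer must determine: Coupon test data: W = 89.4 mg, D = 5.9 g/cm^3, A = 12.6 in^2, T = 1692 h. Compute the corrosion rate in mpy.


Apply the mpy weight-loss relation: CR = 534 * W / (D * A * T)
Numerator: 534 * 89.4 = 47739.6
Denominator: 5.9 * 12.6 * 1692 = 125783.28
CR = 47739.6 / 125783.28 = 0.3795 mpy

0.3795 mpy


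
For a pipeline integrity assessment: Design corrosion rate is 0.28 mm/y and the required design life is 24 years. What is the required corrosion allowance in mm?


Corrosion allowance = CR × design life
CA = 0.28 * 24 = 6.72 mm

6.72 mm


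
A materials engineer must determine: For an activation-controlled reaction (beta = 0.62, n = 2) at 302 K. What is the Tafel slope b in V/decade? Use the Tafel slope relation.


Apply the Tafel slope relation: b = 2.303*R*T/(beta*n*F)
Numerator: 2.303 * 8.314 * 302 = 5782.44
Denominator: 0.62 * 2 * 96485 = 119641.4
b = 5782.44 / 119641.4 = 0.048 V/decade

0.048 V/decade


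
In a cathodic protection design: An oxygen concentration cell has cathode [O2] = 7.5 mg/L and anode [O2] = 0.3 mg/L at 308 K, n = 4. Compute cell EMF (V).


Apply the Nernst concentration-cell relation: E = (RT/nF)*ln(C_cathode/C_anode)
RT/nF = 8.314*308/(4*96485) = 0.006635 V
ln(7.5/0.3) = 3.21888
E = 0.006635 * 3.21888 = 0.02136 V

0.02136 V


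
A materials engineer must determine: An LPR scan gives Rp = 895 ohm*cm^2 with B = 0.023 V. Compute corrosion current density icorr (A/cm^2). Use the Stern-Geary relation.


Apply the Stern-Geary relation: icorr = B / Rp
icorr = 0.023 / 895 = 2.57×10^-5 A/cm^2

2.57×10^-5 A/cm^2


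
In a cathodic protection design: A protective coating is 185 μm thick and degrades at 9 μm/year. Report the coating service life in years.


Service life = thickness / degradation rate
Life = 185 / 9 = 20.6 years

20.6 years


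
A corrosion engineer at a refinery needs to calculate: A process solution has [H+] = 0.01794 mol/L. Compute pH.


pH = −log10[H+]
pH = −log10(0.01794) = 1.75

1.75


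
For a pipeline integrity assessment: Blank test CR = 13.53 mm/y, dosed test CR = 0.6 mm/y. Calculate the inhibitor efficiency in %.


Apply the inhibitor-efficiency definition: IE = (CR_blank − CR_inh)/CR_blank × 100
IE = (13.53 − 0.6) / 13.53 × 100
IE = 12.93 / 13.53 × 100 = 95.6 %

95.6 %


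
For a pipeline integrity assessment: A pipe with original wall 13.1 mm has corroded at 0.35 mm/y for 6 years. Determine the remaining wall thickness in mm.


Remaining wall = original − CR × time
t = 13.1 − 0.35*6 = 13.1 − 2.1 = 11.0 mm

11.0 mm


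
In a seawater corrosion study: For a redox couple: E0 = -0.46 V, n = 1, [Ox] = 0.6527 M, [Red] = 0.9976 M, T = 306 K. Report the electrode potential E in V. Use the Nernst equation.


Apply the Nernst equation: E = E0 + (RT/nF)*ln([Ox]/[Red])
Step 1: RT/nF = 8.314*306/(1*96485) = 0.02636766 V
Step 2: [Ox]/[Red] = 0.6527/0.9976 = 0.65427
Step 3: ln(0.65427) = -0.424235
Step 4: correction = 0.02636766 * -0.424235 = -0.011 V
E = -0.46 + -0.011 = -0.471 V

-0.471 V


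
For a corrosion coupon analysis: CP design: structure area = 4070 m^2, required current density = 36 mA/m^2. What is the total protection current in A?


I = area * current density, then convert mA → A (÷1000)
I = 4070 * 36 / 1000 = 146.52 A

146.52 A


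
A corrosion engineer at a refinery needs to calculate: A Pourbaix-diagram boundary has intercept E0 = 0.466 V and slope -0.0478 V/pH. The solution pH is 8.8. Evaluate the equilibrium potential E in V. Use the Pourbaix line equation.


Apply the Pourbaix line equation: E = E0 + slope*pH
E = 0.466 + (-0.0478)*8.8 = 0.466 + (-0.42064) = 0.04536 V
Rounded to 4 decimal places: E = 0.0454 V

0.0454 V


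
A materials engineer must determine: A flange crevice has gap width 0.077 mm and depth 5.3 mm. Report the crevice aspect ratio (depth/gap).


Aspect ratio = depth / gap
Ratio = 5.3 / 0.077 = 68.8

68.8


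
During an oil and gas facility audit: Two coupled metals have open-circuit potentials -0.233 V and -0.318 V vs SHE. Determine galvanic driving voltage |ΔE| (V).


Driving voltage is the absolute potential difference.
|ΔE| = |-0.233 − (-0.318)| = 0.085 V

0.085 V


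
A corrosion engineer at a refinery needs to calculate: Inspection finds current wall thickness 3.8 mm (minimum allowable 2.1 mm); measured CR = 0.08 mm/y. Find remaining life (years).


Apply the remaining-life relation: RL = (t_current − t_min) / CR
RL = (3.8 − 2.1) / 0.08 = 1.7 / 0.08 = 21.3 years

21.3 years


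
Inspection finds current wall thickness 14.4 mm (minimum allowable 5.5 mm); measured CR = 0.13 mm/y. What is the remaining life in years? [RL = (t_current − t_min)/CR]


Apply the remaining-life relation: RL = (t_current − t_min) / CR
RL = (14.4 − 5.5) / 0.13 = 8.9 / 0.13 = 68.5 years

68.5 years


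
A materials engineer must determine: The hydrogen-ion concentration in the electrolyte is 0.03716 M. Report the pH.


pH = −log10[H+]
pH = −log10(0.03716) = 1.43

1.43


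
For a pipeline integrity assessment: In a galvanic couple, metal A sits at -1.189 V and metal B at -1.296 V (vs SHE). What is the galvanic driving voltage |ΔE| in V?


Driving voltage is the absolute potential difference.
|ΔE| = |-1.189 − (-1.296)| = 0.107 V

0.107 V


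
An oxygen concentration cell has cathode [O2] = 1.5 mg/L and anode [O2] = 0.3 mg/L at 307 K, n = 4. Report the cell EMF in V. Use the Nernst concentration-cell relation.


Apply the Nernst concentration-cell relation: E = (RT/nF)*ln(C_cathode/C_anode)
RT/nF = 8.314*307/(4*96485) = 0.00661346 V
ln(1.5/0.3) = 1.60944
E = 0.00661346 * 1.60944 = 0.01064 V

0.01064 V


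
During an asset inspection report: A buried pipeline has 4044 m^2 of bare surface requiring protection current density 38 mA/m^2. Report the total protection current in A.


I = area * current density, then convert mA → A (÷1000)
I = 4044 * 38 / 1000 = 153.67 A

153.67 A


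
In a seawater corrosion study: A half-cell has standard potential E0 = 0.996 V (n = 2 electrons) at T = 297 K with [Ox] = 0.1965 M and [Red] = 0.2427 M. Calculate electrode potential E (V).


Apply the Nernst equation: E = E0 + (RT/nF)*ln([Ox]/[Red])
Step 1: RT/nF = 8.314*297/(2*96485) = 0.01279607 V
Step 2: [Ox]/[Red] = 0.1965/0.2427 = 0.809642
Step 3: ln(0.809642) = -0.211163
Step 4: correction = 0.01279607 * -0.211163 = -0.003 V
E = 0.996 + -0.003 = 0.993 V

0.993 V


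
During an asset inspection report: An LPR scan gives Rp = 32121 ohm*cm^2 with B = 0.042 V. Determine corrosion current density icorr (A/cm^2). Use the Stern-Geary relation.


Apply the Stern-Geary relation: icorr = B / Rp
icorr = 0.042 / 32121 = 1.308×10^-6 A/cm^2

1.308×10^-6 A/cm^2


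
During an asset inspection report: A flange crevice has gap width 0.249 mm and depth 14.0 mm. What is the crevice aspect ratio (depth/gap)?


Aspect ratio = depth / gap
Ratio = 14.0 / 0.249 = 56.2

56.2


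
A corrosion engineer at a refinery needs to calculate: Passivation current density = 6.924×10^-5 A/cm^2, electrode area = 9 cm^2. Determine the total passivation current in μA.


I = i_pass * A, then convert A → μA (×10^6)
I = 6.924×10^-5 * 9 * 10^6 = 623.16 μA

623.16 μA


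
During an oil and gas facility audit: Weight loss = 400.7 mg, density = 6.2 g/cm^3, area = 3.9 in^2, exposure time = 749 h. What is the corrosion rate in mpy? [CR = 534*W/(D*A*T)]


Apply the mpy weight-loss relation: CR = 534 * W / (D * A * T)
Numerator: 534 * 400.7 = 213973.8
Denominator: 6.2 * 3.9 * 749 = 18110.82
CR = 213973.8 / 18110.82 = 11.8147 mpy

11.8147 mpy


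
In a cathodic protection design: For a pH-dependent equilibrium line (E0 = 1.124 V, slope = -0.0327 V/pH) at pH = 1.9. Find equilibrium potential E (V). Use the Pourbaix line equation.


Apply the Pourbaix line equation: E = E0 + slope*pH
E = 1.124 + (-0.0327)*1.9 = 1.124 + (-0.06213) = 1.06187 V
Rounded to 3 decimal places: E = 1.062 V

1.062 V


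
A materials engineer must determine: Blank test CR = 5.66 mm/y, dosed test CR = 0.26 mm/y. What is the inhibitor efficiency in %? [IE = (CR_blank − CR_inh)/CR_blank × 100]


Apply the inhibitor-efficiency definition: IE = (CR_blank − CR_inh)/CR_blank × 100
IE = (5.66 − 0.26) / 5.66 × 100
IE = 5.4 / 5.66 × 100 = 95.4 %

95.4 %


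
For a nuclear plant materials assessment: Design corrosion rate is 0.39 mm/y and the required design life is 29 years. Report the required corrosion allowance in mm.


Corrosion allowance = CR × design life
CA = 0.39 * 29 = 11.31 mm

11.31 mm


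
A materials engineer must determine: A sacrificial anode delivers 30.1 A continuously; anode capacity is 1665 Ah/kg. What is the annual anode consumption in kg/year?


Annual consumption = current * hours per year / capacity
Rate = 30.1 * 8760 / 1665 = 158.4 kg/year

158.4 kg/year


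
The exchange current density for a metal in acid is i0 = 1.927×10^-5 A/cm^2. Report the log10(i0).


i0 = 1.927×10^-5 A/cm^2
log10(i0) = -4.715

-4.715


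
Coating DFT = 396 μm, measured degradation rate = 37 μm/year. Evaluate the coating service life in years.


Service life = thickness / degradation rate
Life = 396 / 37 = 10.7 years

10.7 years


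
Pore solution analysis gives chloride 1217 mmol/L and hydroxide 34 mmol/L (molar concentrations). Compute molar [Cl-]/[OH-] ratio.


Threshold parameter = [Cl-] / [OH-] (molar basis; both in mmol/L, so units cancel)
Ratio = 1217 / 34 = 35.79

35.79


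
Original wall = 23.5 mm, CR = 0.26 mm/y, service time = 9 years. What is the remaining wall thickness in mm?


Remaining wall = original − CR × time
t = 23.5 − 0.26*9 = 23.5 − 2.34 = 21.16 mm

21.16 mm


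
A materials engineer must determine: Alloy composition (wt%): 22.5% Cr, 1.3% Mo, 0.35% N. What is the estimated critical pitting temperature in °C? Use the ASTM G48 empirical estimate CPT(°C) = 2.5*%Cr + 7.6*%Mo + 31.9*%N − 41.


Apply the ASTM G48 empirical CPT estimate: CPT(°C) = 2.5*%Cr + 7.6*%Mo + 31.9*%N − 41
2.5*22.5 = 56.25; 7.6*1.3 = 9.88; 31.9*0.35 = 11.165
CPT = 56.25 + 9.88 + 11.165 − 41 = 36.295 °C
Rounded to 0.1 °C: CPT ≈ 36.3 °C

36.3 °C


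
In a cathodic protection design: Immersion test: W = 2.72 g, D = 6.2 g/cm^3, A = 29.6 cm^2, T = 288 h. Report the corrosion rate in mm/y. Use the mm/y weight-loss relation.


Apply the mm/y weight-loss relation: CR = 87600 * W / (D * A * T)
Numerator: 87600 * 2.72 = 238272.0
Denominator: 6.2 * 29.6 * 288 = 52853.76
CR = 238272.0 / 52853.76 = 4.5081 mm/y

4.5081 mm/y


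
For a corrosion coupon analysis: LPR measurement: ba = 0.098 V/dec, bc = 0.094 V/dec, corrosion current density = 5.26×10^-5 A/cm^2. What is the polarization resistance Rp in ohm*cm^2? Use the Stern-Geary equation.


Apply the Stern-Geary equation: Rp = ba*bc / (2.303*icorr*(ba+bc))
ba*bc = 0.098*0.094 = 0.009212
ba+bc = 0.192; 2.303*icorr*(ba+bc) = 2.303*5.26×10^-5*0.192 = 2.3258458×10^-5
Rp = 0.009212 / 2.3258458×10^-5 = 396.07 ohm*cm^2

396.07 ohm*cm^2


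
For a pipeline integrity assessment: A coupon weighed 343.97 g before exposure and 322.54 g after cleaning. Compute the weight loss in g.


Weight loss = initial − final
WL = 343.97 − 322.54 = 21.43 g

21.43 g


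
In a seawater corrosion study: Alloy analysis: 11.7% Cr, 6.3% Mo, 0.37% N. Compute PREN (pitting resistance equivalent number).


Apply the PREN formula: PREN = Cr + 3.3*Mo + 16*N
PREN = 11.7 + 3.3*6.3 + 16*0.37
PREN = 11.7 + 20.79 + 5.92 = 38.41

38.41


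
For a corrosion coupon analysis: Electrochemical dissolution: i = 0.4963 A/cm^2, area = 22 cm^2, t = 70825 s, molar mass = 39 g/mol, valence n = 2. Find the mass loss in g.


Apply Faraday's law: m = i*A*t*M / (n*F)
Total charge passed Q = i*A*t = 0.4963*22*70825 = 773309.845 C
m = Q*M/(n*F) = 773309.845*39/(2*96485) = 156.28898 g

156.28898 g


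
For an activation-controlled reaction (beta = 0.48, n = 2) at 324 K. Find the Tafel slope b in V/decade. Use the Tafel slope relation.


Apply the Tafel slope relation: b = 2.303*R*T/(beta*n*F)
Numerator: 2.303 * 8.314 * 324 = 6203.67
Denominator: 0.48 * 2 * 96485 = 92625.6
b = 6203.67 / 92625.6 = 0.067 V/decade

0.067 V/decade


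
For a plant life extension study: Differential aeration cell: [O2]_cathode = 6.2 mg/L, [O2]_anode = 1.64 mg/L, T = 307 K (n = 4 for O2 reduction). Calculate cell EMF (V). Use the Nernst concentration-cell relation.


Apply the Nernst concentration-cell relation: E = (RT/nF)*ln(C_cathode/C_anode)
RT/nF = 8.314*307/(4*96485) = 0.00661346 V
ln(6.2/1.64) = 1.32985
E = 0.00661346 * 1.32985 = 0.00879 V

0.00879 V


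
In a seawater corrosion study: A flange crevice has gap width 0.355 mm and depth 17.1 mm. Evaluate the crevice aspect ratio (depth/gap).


Aspect ratio = depth / gap
Ratio = 17.1 / 0.355 = 48.2

48.2


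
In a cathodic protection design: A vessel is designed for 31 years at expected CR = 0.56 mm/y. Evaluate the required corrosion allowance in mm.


Corrosion allowance = CR × design life
CA = 0.56 * 31 = 17.36 mm

17.36 mm


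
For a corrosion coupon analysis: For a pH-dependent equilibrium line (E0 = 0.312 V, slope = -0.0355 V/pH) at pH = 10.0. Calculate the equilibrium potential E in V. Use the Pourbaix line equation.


Apply the Pourbaix line equation: E = E0 + slope*pH
E = 0.312 + (-0.0355)*10.0 = 0.312 + (-0.355) = -0.043 V
Rounded to 3 decimal places: E = -0.043 V

-0.043 V


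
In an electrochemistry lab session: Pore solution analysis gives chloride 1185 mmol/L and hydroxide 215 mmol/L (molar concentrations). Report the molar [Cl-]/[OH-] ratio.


Threshold parameter = [Cl-] / [OH-] (molar basis; both in mmol/L, so units cancel)
Ratio = 1185 / 215 = 5.51

5.51


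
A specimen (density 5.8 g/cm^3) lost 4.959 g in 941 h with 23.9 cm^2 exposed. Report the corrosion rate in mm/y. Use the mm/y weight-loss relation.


Apply the mm/y weight-loss relation: CR = 87600 * W / (D * A * T)
Numerator: 87600 * 4.959 = 434408.4
Denominator: 5.8 * 23.9 * 941 = 130441.42
CR = 434408.4 / 130441.42 = 3.3303 mm/y

3.3303 mm/y


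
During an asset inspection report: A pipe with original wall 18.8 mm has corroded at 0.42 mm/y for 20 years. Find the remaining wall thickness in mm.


Remaining wall = original − CR × time
t = 18.8 − 0.42*20 = 18.8 − 8.4 = 10.4 mm

10.4 mm


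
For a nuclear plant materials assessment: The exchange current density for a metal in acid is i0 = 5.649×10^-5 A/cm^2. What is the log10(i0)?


i0 = 5.649×10^-5 A/cm^2
log10(i0) = -4.248

-4.248


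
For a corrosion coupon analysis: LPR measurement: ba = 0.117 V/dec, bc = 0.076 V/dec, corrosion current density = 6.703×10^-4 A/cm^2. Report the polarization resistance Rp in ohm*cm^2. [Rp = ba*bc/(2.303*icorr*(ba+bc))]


Apply the Stern-Geary equation: Rp = ba*bc / (2.303*icorr*(ba+bc))
ba*bc = 0.117*0.076 = 0.008892
ba+bc = 0.193; 2.303*icorr*(ba+bc) = 2.303*6.703×10^-4*0.193 = 2.9793427×10^-4
Rp = 0.008892 / 2.9793427×10^-4 = 29.8 ohm*cm^2

29.8 ohm*cm^2


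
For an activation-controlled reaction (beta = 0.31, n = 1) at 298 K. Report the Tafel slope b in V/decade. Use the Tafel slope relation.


Apply the Tafel slope relation: b = 2.303*R*T/(beta*n*F)
Numerator: 2.303 * 8.314 * 298 = 5705.85
Denominator: 0.31 * 1 * 96485 = 29910.35
b = 5705.85 / 29910.35 = 0.1908 V/decade

0.1908 V/decade


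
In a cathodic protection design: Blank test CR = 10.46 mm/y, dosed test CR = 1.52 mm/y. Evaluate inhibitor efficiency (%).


Apply the inhibitor-efficiency definition: IE = (CR_blank − CR_inh)/CR_blank × 100
IE = (10.46 − 1.52) / 10.46 × 100
IE = 8.94 / 10.46 × 100 = 85.5 %

85.5 %


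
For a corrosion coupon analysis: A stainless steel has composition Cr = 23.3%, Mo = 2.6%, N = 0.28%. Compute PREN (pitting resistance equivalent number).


Apply the PREN formula: PREN = Cr + 3.3*Mo + 16*N
PREN = 23.3 + 3.3*2.6 + 16*0.28
PREN = 23.3 + 8.58 + 4.48 = 36.36

36.36


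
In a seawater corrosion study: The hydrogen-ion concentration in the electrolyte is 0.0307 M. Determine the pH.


pH = −log10[H+]
pH = −log10(0.0307) = 1.51

1.51


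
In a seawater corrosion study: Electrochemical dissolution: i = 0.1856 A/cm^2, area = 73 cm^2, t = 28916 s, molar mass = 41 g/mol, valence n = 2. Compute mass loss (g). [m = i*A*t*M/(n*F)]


Apply Faraday's law: m = i*A*t*M / (n*F)
Total charge passed Q = i*A*t = 0.1856*73*28916 = 391777.1008 C
m = Q*M/(n*F) = 391777.1008*41/(2*96485) = 83.2402 g

83.2402 g


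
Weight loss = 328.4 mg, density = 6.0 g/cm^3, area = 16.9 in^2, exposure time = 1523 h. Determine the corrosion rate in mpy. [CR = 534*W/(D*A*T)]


Apply the mpy weight-loss relation: CR = 534 * W / (D * A * T)
Numerator: 534 * 328.4 = 175365.6
Denominator: 6.0 * 16.9 * 1523 = 154432.2
CR = 175365.6 / 154432.2 = 1.1356 mpy

1.1356 mpy


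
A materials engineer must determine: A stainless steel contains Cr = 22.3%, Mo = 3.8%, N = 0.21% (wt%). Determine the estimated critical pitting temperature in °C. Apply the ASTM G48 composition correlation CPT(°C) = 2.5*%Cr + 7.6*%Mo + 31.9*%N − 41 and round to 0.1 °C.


Apply the ASTM G48 empirical CPT estimate: CPT(°C) = 2.5*%Cr + 7.6*%Mo + 31.9*%N − 41
2.5*22.3 = 55.75; 7.6*3.8 = 28.88; 31.9*0.21 = 6.699
CPT = 55.75 + 28.88 + 6.699 − 41 = 50.329 °C
Rounded to 0.1 °C: CPT ≈ 50.3 °C

50.3 °C


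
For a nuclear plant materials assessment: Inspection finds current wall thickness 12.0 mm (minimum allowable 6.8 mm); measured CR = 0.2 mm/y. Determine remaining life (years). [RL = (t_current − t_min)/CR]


Apply the remaining-life relation: RL = (t_current − t_min) / CR
RL = (12.0 − 6.8) / 0.2 = 5.2 / 0.2 = 26.0 years

26.0 years


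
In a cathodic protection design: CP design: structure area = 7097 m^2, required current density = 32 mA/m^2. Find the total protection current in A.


I = area * current density, then convert mA → A (÷1000)
I = 7097 * 32 / 1000 = 227.1 A

227.1 A


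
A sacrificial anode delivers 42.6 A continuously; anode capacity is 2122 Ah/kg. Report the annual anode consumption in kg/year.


Annual consumption = current * hours per year / capacity
Rate = 42.6 * 8760 / 2122 = 175.9 kg/year

175.9 kg/year


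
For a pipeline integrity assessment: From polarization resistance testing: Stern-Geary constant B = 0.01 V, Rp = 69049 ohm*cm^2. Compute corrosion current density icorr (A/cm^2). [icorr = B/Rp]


Apply the Stern-Geary relation: icorr = B / Rp
icorr = 0.01 / 69049 = 1.448×10^-7 A/cm^2

1.448×10^-7 A/cm^2


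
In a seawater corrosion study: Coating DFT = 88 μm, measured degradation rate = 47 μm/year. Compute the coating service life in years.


Service life = thickness / degradation rate
Life = 88 / 47 = 1.9 years

1.9 years


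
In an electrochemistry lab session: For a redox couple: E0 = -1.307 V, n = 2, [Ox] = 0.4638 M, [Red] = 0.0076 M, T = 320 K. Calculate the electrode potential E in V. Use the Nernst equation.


Apply the Nernst equation: E = E0 + (RT/nF)*ln([Ox]/[Red])
Step 1: RT/nF = 8.314*320/(2*96485) = 0.01378701 V
Step 2: [Ox]/[Red] = 0.4638/0.0076 = 61.026316
Step 3: ln(61.026316) = 4.111305
Step 4: correction = 0.01378701 * 4.111305 = 0.0567 V
E = -1.307 + 0.0567 = -1.2503 V

-1.2503 V


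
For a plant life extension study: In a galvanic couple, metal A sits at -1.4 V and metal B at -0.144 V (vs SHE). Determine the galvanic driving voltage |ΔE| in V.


Driving voltage is the absolute potential difference.
|ΔE| = |-1.4 − (-0.144)| = 1.256 V

1.256 V


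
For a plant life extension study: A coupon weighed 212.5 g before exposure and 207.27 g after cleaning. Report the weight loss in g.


Weight loss = initial − final
WL = 212.5 − 207.27 = 5.23 g

5.23 g


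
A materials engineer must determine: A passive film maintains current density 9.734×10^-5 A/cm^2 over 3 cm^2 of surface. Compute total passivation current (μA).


I = i_pass * A, then convert A → μA (×10^6)
I = 9.734×10^-5 * 3 * 10^6 = 292.02 μA

292.02 μA


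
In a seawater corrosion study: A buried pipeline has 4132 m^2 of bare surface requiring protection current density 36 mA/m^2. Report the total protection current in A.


I = area * current density, then convert mA → A (÷1000)
I = 4132 * 36 / 1000 = 148.75 A

148.75 A


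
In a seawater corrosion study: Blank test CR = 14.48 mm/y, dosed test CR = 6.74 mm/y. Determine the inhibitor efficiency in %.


Apply the inhibitor-efficiency definition: IE = (CR_blank − CR_inh)/CR_blank × 100
IE = (14.48 − 6.74) / 14.48 × 100
IE = 7.74 / 14.48 × 100 = 53.5 %

53.5 %


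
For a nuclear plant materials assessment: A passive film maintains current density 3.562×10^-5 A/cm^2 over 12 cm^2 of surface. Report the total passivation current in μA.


I = i_pass * A, then convert A → μA (×10^6)
I = 3.562×10^-5 * 12 * 10^6 = 427.44 μA

427.44 μA


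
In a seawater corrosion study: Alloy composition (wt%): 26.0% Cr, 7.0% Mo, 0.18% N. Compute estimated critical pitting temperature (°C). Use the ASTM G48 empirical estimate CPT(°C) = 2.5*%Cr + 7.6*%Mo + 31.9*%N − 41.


Apply the ASTM G48 empirical CPT estimate: CPT(°C) = 2.5*%Cr + 7.6*%Mo + 31.9*%N − 41
2.5*26.0 = 65; 7.6*7.0 = 53.2; 31.9*0.18 = 5.742
CPT = 65 + 53.2 + 5.742 − 41 = 82.942 °C
Rounded to 0.1 °C: CPT ≈ 82.9 °C

82.9 °C


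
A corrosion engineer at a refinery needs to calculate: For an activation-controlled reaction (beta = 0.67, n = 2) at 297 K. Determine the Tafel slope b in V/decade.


Apply the Tafel slope relation: b = 2.303*R*T/(beta*n*F)
Numerator: 2.303 * 8.314 * 297 = 5686.7
Denominator: 0.67 * 2 * 96485 = 129289.9
b = 5686.7 / 129289.9 = 0.044 V/decade

0.044 V/decade


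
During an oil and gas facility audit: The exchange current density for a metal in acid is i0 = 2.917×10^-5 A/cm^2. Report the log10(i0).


i0 = 2.917×10^-5 A/cm^2
log10(i0) = -4.535

-4.535


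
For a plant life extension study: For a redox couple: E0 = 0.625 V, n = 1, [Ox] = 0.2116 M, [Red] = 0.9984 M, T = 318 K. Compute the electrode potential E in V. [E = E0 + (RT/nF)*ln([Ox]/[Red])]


Apply the Nernst equation: E = E0 + (RT/nF)*ln([Ox]/[Red])
Step 1: RT/nF = 8.314*318/(1*96485) = 0.02740169 V
Step 2: [Ox]/[Red] = 0.2116/0.9984 = 0.211939
Step 3: ln(0.211939) = -1.551457
Step 4: correction = 0.02740169 * -1.551457 = -0.0425 V
E = 0.625 + -0.0425 = 0.5825 V

0.5825 V


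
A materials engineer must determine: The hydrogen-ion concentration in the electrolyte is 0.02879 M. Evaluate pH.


pH = −log10[H+]
pH = −log10(0.02879) = 1.54

1.54


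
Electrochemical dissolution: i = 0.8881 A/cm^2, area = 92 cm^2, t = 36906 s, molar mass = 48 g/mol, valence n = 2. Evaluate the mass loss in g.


Apply Faraday's law: m = i*A*t*M / (n*F)
Total charge passed Q = i*A*t = 0.8881*92*36906 = 3015412.1112 C
m = Q*M/(n*F) = 3015412.1112*48/(2*96485) = 750.06364 g

750.06364 g


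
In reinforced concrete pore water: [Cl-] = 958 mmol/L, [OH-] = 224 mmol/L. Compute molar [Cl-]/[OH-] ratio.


Threshold parameter = [Cl-] / [OH-] (molar basis; both in mmol/L, so units cancel)
Ratio = 958 / 224 = 4.28

4.28


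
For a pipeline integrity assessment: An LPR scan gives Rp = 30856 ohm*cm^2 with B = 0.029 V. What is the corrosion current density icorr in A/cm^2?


Apply the Stern-Geary relation: icorr = B / Rp
icorr = 0.029 / 30856 = 9.398×10^-7 A/cm^2

9.398×10^-7 A/cm^2


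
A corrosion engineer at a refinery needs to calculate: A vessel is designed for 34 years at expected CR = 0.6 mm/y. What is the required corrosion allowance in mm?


Corrosion allowance = CR × design life
CA = 0.6 * 34 = 20.4 mm

20.4 mm


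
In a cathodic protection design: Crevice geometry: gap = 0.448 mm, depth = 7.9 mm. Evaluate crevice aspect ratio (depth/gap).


Aspect ratio = depth / gap
Ratio = 7.9 / 0.448 = 17.6

17.6


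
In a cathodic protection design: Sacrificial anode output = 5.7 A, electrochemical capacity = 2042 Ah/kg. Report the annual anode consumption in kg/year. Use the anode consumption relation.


Annual consumption = current * hours per year / capacity
Rate = 5.7 * 8760 / 2042 = 24.5 kg/year

24.5 kg/year


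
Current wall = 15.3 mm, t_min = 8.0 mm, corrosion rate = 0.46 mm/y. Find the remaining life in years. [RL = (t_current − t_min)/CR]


Apply the remaining-life relation: RL = (t_current − t_min) / CR
RL = (15.3 − 8.0) / 0.46 = 7.3 / 0.46 = 15.9 years

15.9 years


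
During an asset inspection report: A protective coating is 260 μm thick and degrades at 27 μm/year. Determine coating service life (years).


Service life = thickness / degradation rate
Life = 260 / 27 = 9.6 years

9.6 years


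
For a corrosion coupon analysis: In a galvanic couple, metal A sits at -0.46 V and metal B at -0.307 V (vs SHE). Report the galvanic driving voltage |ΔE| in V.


Driving voltage is the absolute potential difference.
|ΔE| = |-0.46 − (-0.307)| = 0.153 V

0.153 V


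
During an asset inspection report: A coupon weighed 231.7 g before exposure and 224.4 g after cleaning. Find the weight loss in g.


Weight loss = initial − final
WL = 231.7 − 224.4 = 7.3 g

7.3 g


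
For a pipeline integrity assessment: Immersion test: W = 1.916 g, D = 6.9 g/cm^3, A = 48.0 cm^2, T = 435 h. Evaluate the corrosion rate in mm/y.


Apply the mm/y weight-loss relation: CR = 87600 * W / (D * A * T)
Numerator: 87600 * 1.916 = 167841.6
Denominator: 6.9 * 48.0 * 435 = 144072.0
CR = 167841.6 / 144072.0 = 1.16498 mm/y

1.16498 mm/y


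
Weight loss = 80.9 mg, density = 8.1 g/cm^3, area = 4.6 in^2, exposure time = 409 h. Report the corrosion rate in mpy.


Apply the mpy weight-loss relation: CR = 534 * W / (D * A * T)
Numerator: 534 * 80.9 = 43200.6
Denominator: 8.1 * 4.6 * 409 = 15239.34
CR = 43200.6 / 15239.34 = 2.835 mpy

2.835 mpy


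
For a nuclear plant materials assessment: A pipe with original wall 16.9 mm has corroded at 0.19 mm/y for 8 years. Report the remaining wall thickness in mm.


Remaining wall = original − CR × time
t = 16.9 − 0.19*8 = 16.9 − 1.52 = 15.38 mm

15.38 mm


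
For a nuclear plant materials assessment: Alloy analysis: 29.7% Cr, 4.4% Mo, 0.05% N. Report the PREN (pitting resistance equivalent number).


Apply the PREN formula: PREN = Cr + 3.3*Mo + 16*N
PREN = 29.7 + 3.3*4.4 + 16*0.05
PREN = 29.7 + 14.52 + 0.8 = 45.02

45.02


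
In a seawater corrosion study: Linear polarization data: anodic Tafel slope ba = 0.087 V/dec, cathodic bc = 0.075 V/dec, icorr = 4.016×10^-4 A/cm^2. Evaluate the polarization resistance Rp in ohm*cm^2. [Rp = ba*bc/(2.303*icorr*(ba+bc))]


Apply the Stern-Geary equation: Rp = ba*bc / (2.303*icorr*(ba+bc))
ba*bc = 0.087*0.075 = 0.006525
ba+bc = 0.162; 2.303*icorr*(ba+bc) = 2.303*4.016×10^-4*0.162 = 1.4983134×10^-4
Rp = 0.006525 / 1.4983134×10^-4 = 43.55 ohm*cm^2

43.55 ohm*cm^2


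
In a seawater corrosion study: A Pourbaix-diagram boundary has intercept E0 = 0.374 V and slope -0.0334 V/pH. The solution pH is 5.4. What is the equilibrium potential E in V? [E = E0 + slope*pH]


Apply the Pourbaix line equation: E = E0 + slope*pH
E = 0.374 + (-0.0334)*5.4 = 0.374 + (-0.18036) = 0.19364 V
Rounded to 3 decimal places: E = 0.194 V

0.194 V


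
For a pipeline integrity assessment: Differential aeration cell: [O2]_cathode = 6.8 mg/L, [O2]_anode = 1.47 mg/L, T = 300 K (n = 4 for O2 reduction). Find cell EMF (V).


Apply the Nernst concentration-cell relation: E = (RT/nF)*ln(C_cathode/C_anode)
RT/nF = 8.314*300/(4*96485) = 0.00646266 V
ln(6.8/1.47) = 1.53166
E = 0.00646266 * 1.53166 = 0.0099 V

0.0099 V


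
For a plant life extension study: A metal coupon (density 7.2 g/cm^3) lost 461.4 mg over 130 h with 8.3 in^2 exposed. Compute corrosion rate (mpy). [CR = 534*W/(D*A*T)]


Apply the mpy weight-loss relation: CR = 534 * W / (D * A * T)
Numerator: 534 * 461.4 = 246387.6
Denominator: 7.2 * 8.3 * 130 = 7768.8
CR = 246387.6 / 7768.8 = 31.715 mpy

31.715 mpy


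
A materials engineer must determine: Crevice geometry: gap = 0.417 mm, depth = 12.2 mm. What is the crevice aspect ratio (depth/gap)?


Aspect ratio = depth / gap
Ratio = 12.2 / 0.417 = 29.3

29.3


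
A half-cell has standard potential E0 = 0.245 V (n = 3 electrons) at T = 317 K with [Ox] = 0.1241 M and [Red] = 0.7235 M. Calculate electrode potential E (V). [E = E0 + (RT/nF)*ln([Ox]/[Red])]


Apply the Nernst equation: E = E0 + (RT/nF)*ln([Ox]/[Red])
Step 1: RT/nF = 8.314*317/(3*96485) = 0.00910517 V
Step 2: [Ox]/[Red] = 0.1241/0.7235 = 0.171527
Step 3: ln(0.171527) = -1.763015
Step 4: correction = 0.00910517 * -1.763015 = -0.0161 V
E = 0.245 + -0.0161 = 0.2289 V

0.2289 V


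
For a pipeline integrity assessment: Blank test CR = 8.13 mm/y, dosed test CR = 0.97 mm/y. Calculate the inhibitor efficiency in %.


Apply the inhibitor-efficiency definition: IE = (CR_blank − CR_inh)/CR_blank × 100
IE = (8.13 − 0.97) / 8.13 × 100
IE = 7.16 / 8.13 × 100 = 88.1 %

88.1 %


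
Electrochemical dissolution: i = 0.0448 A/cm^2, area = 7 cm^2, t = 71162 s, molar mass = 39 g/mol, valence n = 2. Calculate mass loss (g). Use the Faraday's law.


Apply Faraday's law: m = i*A*t*M / (n*F)
Total charge passed Q = i*A*t = 0.0448*7*71162 = 22316.4032 C
m = Q*M/(n*F) = 22316.4032*39/(2*96485) = 4.5102 g

4.5102 g


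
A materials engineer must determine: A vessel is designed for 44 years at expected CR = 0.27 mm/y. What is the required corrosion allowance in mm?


Corrosion allowance = CR × design life
CA = 0.27 * 44 = 11.88 mm

11.88 mm


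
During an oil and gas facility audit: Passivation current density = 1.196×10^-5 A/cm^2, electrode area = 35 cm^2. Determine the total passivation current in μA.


I = i_pass * A, then convert A → μA (×10^6)
I = 1.196×10^-5 * 35 * 10^6 = 418.6 μA

418.6 μA


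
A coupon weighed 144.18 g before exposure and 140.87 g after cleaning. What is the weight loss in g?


Weight loss = initial − final
WL = 144.18 − 140.87 = 3.31 g

3.31 g


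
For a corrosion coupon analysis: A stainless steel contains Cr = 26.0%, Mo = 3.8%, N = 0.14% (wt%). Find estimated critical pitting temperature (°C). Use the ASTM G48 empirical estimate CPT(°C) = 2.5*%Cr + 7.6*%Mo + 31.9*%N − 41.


Apply the ASTM G48 empirical CPT estimate: CPT(°C) = 2.5*%Cr + 7.6*%Mo + 31.9*%N − 41
2.5*26.0 = 65; 7.6*3.8 = 28.88; 31.9*0.14 = 4.466
CPT = 65 + 28.88 + 4.466 − 41 = 57.346 °C
Rounded to 0.1 °C: CPT ≈ 57.3 °C

57.3 °C


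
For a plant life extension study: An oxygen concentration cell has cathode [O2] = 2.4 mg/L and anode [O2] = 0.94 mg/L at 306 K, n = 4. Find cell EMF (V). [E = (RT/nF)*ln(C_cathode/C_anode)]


Apply the Nernst concentration-cell relation: E = (RT/nF)*ln(C_cathode/C_anode)
RT/nF = 8.314*306/(4*96485) = 0.00659192 V
ln(2.4/0.94) = 0.93734
E = 0.00659192 * 0.93734 = 0.00618 V

0.00618 V


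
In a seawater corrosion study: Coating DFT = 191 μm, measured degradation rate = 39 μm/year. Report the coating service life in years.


Service life = thickness / degradation rate
Life = 191 / 39 = 4.9 years

4.9 years


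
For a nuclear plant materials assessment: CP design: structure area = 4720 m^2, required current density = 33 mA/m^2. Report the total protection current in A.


I = area * current density, then convert mA → A (÷1000)
I = 4720 * 33 / 1000 = 155.76 A

155.76 A


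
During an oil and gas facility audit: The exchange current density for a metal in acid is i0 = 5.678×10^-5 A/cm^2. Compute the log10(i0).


i0 = 5.678×10^-5 A/cm^2
log10(i0) = -4.246

-4.246


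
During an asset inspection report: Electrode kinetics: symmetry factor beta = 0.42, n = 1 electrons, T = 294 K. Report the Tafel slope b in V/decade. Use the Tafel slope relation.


Apply the Tafel slope relation: b = 2.303*R*T/(beta*n*F)
Numerator: 2.303 * 8.314 * 294 = 5629.26
Denominator: 0.42 * 1 * 96485 = 40523.7
b = 5629.26 / 40523.7 = 0.139 V/decade

0.139 V/decade


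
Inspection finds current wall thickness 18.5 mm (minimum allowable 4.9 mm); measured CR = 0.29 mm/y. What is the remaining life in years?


Apply the remaining-life relation: RL = (t_current − t_min) / CR
RL = (18.5 − 4.9) / 0.29 = 13.6 / 0.29 = 46.9 years

46.9 years


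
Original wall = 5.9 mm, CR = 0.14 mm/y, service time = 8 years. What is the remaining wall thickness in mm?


Remaining wall = original − CR × time
t = 5.9 − 0.14*8 = 5.9 − 1.12 = 4.78 mm

4.78 mm


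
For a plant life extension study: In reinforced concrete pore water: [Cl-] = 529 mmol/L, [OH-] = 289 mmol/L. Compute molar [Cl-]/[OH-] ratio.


Threshold parameter = [Cl-] / [OH-] (molar basis; both in mmol/L, so units cancel)
Ratio = 529 / 289 = 1.83

1.83


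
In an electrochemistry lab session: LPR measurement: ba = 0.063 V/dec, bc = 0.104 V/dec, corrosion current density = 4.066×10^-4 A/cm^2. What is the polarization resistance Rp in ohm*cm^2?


Apply the Stern-Geary equation: Rp = ba*bc / (2.303*icorr*(ba+bc))
ba*bc = 0.063*0.104 = 0.006552
ba+bc = 0.167; 2.303*icorr*(ba+bc) = 2.303*4.066×10^-4*0.167 = 1.5637877×10^-4
Rp = 0.006552 / 1.5637877×10^-4 = 41.9 ohm*cm^2

41.9 ohm*cm^2


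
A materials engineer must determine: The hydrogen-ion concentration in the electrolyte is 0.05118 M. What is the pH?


pH = −log10[H+]
pH = −log10(0.05118) = 1.29

1.29


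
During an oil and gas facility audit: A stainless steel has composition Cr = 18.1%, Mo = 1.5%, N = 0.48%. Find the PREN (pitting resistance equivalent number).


Apply the PREN formula: PREN = Cr + 3.3*Mo + 16*N
PREN = 18.1 + 3.3*1.5 + 16*0.48
PREN = 18.1 + 4.95 + 7.68 = 30.73

30.73


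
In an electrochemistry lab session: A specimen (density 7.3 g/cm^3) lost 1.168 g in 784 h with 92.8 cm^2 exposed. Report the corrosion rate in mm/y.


Apply the mm/y weight-loss relation: CR = 87600 * W / (D * A * T)
Numerator: 87600 * 1.168 = 102316.8
Denominator: 7.3 * 92.8 * 784 = 531112.96
CR = 102316.8 / 531112.96 = 0.1926 mm/y

0.1926 mm/y
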